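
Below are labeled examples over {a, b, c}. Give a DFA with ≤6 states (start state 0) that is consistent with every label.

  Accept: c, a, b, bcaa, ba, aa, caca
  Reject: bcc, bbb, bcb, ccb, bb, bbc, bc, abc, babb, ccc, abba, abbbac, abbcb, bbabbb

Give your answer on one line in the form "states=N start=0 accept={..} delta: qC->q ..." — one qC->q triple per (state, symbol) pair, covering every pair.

states=4 start=0 accept={0,1} delta: 0a->0 0b->1 0c->1 1a->0 1b->2 1c->2 2a->3 2b->2 2c->2 3a->0 3b->0 3c->2

Fold the examples into a partial DFA from state 0: repeatedly fix the first undefined (state, symbol) met by the shortest-then-alphabetical prefix, trying targets in increasing order and rejecting any under which an Accept and a Reject string meet in one state with the same remainder; add a state when all current targets are rejected. Accepting states are where Accept strings end.
a: 0a undefined. 0a->0: ok.
b: 0b undefined. 0b->0: no, c/bbc meet in 0 with "c" left. Open state 1: 0b->1.
c: 0c undefined. 0c->0: no, c/ccc meet in 0. 0c->1: ok.
ba: 1a undefined. 1a->0: ok.
bb: 1b undefined. 1b->0: no, c/bbb meet in 1. 1b->1: no, c/bbb meet in 1. Open state 2: 1b->2.
bc: 1c undefined. 1c->0: no, c/bcc meet in 1. 1c->1: no, c/bcc meet in 1. 1c->2: ok.
bba: 2a undefined. 2a->0: no, a/abba meet in 0. 2a->1: no, c/abba meet in 1. 2a->2: no, bcaa/bb meet in 2. Open state 3: 2a->3.
bbb: 2b undefined. 2b->0: no, c/abbbac meet in 1. 2b->1: no, c/bbb meet in 1. 2b->2: ok.
bbc: 2c undefined. 2c->0: no, c/abbcb meet in 1. 2c->1: no, c/bcc meet in 1. 2c->2: ok.
bbab: 3b undefined. 3b->0: ok.
bcaa: 3a undefined. 3a->0: ok.
abbbac: 3c undefined. 3c->0: no, a/abbbac meet in 0. 3c->1: no, c/abbbac meet in 1. 3c->2: ok.
All examples now run through 4 states with every (state, symbol) defined. Accept strings end in {0,1}, Reject strings end in {2,3}; accept={0,1}.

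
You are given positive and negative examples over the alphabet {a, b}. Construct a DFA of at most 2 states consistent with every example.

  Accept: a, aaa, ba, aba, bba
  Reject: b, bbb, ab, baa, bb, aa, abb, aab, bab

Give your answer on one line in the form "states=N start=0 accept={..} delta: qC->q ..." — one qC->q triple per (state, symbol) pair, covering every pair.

Fold the examples into a partial DFA from state 0: repeatedly fix the first undefined (state, symbol) met by the shortest-then-alphabetical prefix, trying targets in increasing order and rejecting any under which an Accept and a Reject string meet in one state with the same remainder; add a state when all current targets are rejected. Accepting states are where Accept strings end.
a: 0a undefined. 0a->0: no, a/aa meet in 0. Open state 1: 0a->1.
b: 0b undefined. 0b->0: ok.
aa: 1a undefined. 1a->0: ok.
ab: 1b undefined. 1b->0: ok.
All examples now run through 2 states with every (state, symbol) defined. Accept strings end in {1}, Reject strings end in {0}; accept={1}.

states=2 start=0 accept={1} delta: 0a->1 0b->0 1a->0 1b->0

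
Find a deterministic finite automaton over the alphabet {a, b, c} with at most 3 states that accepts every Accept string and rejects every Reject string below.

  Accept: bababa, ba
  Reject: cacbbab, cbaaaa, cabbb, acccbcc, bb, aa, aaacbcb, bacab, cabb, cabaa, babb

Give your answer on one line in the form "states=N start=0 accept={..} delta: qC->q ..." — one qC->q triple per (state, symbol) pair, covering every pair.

State merging on the prefix tree: take the shortest (then alphabetical) example prefix whose next move is undefined and point that move at state 0, else 1, else 2, ...; a target is out if some Accept/Reject pair would then sit in one state with the same input left (inseparable). If every existing state is out, open a new one.
a: 0a undefined. 0a->0: ok.
b: 0b undefined. 0b->0: no, bababa/bb meet in 0. Open state 1: 0b->1.
c: 0c undefined. 0c->0: ok.
ba: 1a undefined. 1a->0: no, bababa/cbaaaa meet in 0. 1a->1: no, ba/cbaaaa meet in 1. Open state 2: 1a->2.
bb: 1b undefined. 1b->0: ok.
bab: 2b undefined. 2b->0: ok.
bac: 2c undefined. 2c->0: ok.
cbaa: 2a undefined. 2a->0: ok.
aaacbc: 1c undefined. 1c->0: ok.
All examples now run through 3 states with every (state, symbol) defined. Accept strings end in {2}, Reject strings end in {0,1}; accept={2}.

states=3 start=0 accept={2} delta: 0a->0 0b->1 0c->0 1a->2 1b->0 1c->0 2a->0 2b->0 2c->0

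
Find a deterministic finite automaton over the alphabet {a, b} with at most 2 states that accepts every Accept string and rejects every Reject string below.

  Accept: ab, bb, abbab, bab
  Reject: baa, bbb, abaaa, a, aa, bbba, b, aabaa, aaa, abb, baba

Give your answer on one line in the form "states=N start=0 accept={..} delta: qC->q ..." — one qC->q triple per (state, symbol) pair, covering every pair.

State merging on the prefix tree: take the shortest (then alphabetical) example prefix whose next move is undefined and point that move at state 0, else 1, else 2, ...; a target is out if some Accept/Reject pair would then sit in one state with the same input left (inseparable). If every existing state is out, open a new one.
a: 0a undefined. 0a->0: no, ab/b meet in 0 with "b" left. Open state 1: 0a->1.
b: 0b undefined. 0b->0: no, bb/bbb meet in 0. 0b->1: ok.
aa: 1a undefined. 1a->0: no, bab/baa meet in 1. 1a->1: ok.
ab: 1b undefined. 1b->0: ok.
All examples now run through 2 states with every (state, symbol) defined. Accept strings end in {0}, Reject strings end in {1}; accept={0}.

states=2 start=0 accept={0} delta: 0a->1 0b->1 1a->1 1b->0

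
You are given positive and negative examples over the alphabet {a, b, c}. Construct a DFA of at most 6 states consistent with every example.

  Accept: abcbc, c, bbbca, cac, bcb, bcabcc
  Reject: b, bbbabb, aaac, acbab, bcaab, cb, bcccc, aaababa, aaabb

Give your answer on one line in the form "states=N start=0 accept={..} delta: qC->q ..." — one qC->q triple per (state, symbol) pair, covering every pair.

State merging on the prefix tree: take the shortest (then alphabetical) example prefix whose next move is undefined and point that move at state 0, else 1, else 2, ...; a target is out if some Accept/Reject pair would then sit in one state with the same input left (inseparable). If every existing state is out, open a new one.
a: 0a undefined. 0a->0: no, c/aaac meet in 0 with "c" left. Open state 1: 0a->1.
b: 0b undefined. 0b->0: no, bcb/cb meet in 0 with "cb" left. 0b->1: ok.
c: 0c undefined. 0c->0: ok.
aa: 1a undefined. 1a->0: no, cac/aaac meet in 1 with "c" left. 1a->1: no, cac/aaac meet in 1 with "c" left. Open state 2: 1a->2.
ab: 1b undefined. 1b->0: ok.
ac: 1c undefined. 1c->0: no, abcbc/bcccc meet in 0. 1c->1: no, abcbc/b meet in 1. 1c->2: ok.
aaa: 2a undefined. 2a->0: no, c/aaac meet in 0. 2a->1: no, abcbc/aaac meet in 2. 2a->2: no, bcb/bcaab meet in 2 with "b" left. Open state 3: 2a->3.
acb: 2b undefined. 2b->0: no, c/acbab meet in 0. 2b->1: no, c/bbbabb meet in 0. 2b->2: no, abcbc/bbbabb meet in 2. 2b->3: ok.
bcc: 2c undefined. 2c->0: no, c/bcccc meet in 0. 2c->1: ok.
aaab: 3b undefined. 3b->0: no, c/bbbabb meet in 0. 3b->1: no, c/aaabb meet in 0. 3b->2: no, abcbc/bbbabb meet in 2. 3b->3: no, bbbca/bbbabb meet in 3. Open state 4: 3b->4.
aaac: 3c undefined. 3c->0: no, c/aaac meet in 0. 3c->1: ok.
acba: 3a undefined. 3a->0: ok.
aaaba: 4a undefined. 4a->0: no, abcbc/aaababa meet in 2. 4a->1: ok.
aaabb: 4b undefined. 4b->0: no, c/aaabb meet in 0. 4b->1: ok.
bcabc: 4c undefined. 4c->0: ok.
All examples now run through 5 states with every (state, symbol) defined. Accept strings end in {0,2,3}, Reject strings end in {1,4}; accept={0,2,3}.

states=5 start=0 accept={0,2,3} delta: 0a->1 0b->1 0c->0 1a->2 1b->0 1c->2 2a->3 2b->3 2c->1 3a->0 3b->4 3c->1 4a->1 4b->1 4c->0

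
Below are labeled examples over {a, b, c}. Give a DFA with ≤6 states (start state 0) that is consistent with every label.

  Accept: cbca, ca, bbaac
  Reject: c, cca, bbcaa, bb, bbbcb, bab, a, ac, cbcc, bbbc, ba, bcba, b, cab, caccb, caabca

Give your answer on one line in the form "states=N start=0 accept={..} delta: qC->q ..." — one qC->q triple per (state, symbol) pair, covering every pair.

states=4 start=0 accept={3} delta: 0a->0 0b->1 0c->2 1a->0 1b->2 1c->0 2a->3 2b->0 2c->0 3a->3 3b->1 3c->3

Fold the examples into a partial DFA from state 0: repeatedly fix the first undefined (state, symbol) met by the shortest-then-alphabetical prefix, trying targets in increasing order and rejecting any under which an Accept and a Reject string meet in one state with the same remainder; add a state when all current targets are rejected. Accepting states are where Accept strings end.
a: 0a undefined. 0a->0: ok.
b: 0b undefined. 0b->0: no, bbaac/c meet in 0 with "c" left. Open state 1: 0b->1.
c: 0c undefined. 0c->0: no, cbca/caabca meet in 1 with "ca" left. 0c->1: no, ca/ba meet in 1 with "a" left. Open state 2: 0c->2.
ba: 1a undefined. 1a->0: ok.
bb: 1b undefined. 1b->0: no, bbaac/c meet in 2. 1b->1: no, bbaac/c meet in 2. 1b->2: ok.
bc: 1c undefined. 1c->0: ok.
ca: 2a undefined. 2a->0: no, ca/a meet in 0. 2a->1: no, ca/bab meet in 1. 2a->2: no, cbca/caabca meet in 2 with "bca" left. Open state 3: 2a->3.
cb: 2b undefined. 2b->0: ok.
cc: 2c undefined. 2c->0: ok.
caa: 3a undefined. 3a->0: no, bbaac/c meet in 2. 3a->1: no, bbaac/cca meet in 0. 3a->2: no, cbca/caabca meet in 3. 3a->3: ok.
cab: 3b undefined. 3b->0: no, cbca/caabca meet in 3. 3b->1: ok.
cac: 3c undefined. 3c->0: no, bbaac/cca meet in 0. 3c->1: no, bbaac/bab meet in 1. 3c->2: no, bbaac/c meet in 2. 3c->3: ok.
All examples now run through 4 states with every (state, symbol) defined. Accept strings end in {3}, Reject strings end in {0,1,2}; accept={3}.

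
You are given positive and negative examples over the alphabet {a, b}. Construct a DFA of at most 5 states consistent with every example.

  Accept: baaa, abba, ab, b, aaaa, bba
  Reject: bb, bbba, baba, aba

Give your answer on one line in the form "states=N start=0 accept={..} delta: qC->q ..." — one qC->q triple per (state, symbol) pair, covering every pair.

states=3 start=0 accept={0,1} delta: 0a->0 0b->1 1a->2 1b->2 2a->0 2b->1

State merging on the prefix tree: take the shortest (then alphabetical) example prefix whose next move is undefined and point that move at state 0, else 1, else 2, ...; a target is out if some Accept/Reject pair would then sit in one state with the same input left (inseparable). If every existing state is out, open a new one.
a: 0a undefined. 0a->0: ok.
b: 0b undefined. 0b->0: no, baaa/bb meet in 0. Open state 1: 0b->1.
ba: 1a undefined. 1a->0: no, baaa/baba meet in 0. 1a->1: no, baaa/aba meet in 1. Open state 2: 1a->2.
bb: 1b undefined. 1b->0: no, abba/bb meet in 0. 1b->1: no, abba/bbba meet in 2. 1b->2: ok.
baa: 2a undefined. 2a->0: ok.
bab: 2b undefined. 2b->0: no, baaa/bbba meet in 0. 2b->1: ok.
All examples now run through 3 states with every (state, symbol) defined. Accept strings end in {0,1}, Reject strings end in {2}; accept={0,1}.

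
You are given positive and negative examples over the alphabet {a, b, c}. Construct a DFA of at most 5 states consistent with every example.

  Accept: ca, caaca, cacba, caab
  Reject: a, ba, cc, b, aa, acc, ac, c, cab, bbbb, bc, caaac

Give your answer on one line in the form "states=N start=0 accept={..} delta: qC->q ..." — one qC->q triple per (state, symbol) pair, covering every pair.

states=4 start=0 accept={2} delta: 0a->0 0b->0 0c->1 1a->2 1b->1 1c->0 2a->3 2b->0 2c->1 3a->0 3b->2 3c->1

Fold the examples into a partial DFA from state 0: repeatedly fix the first undefined (state, symbol) met by the shortest-then-alphabetical prefix, trying targets in increasing order and rejecting any under which an Accept and a Reject string meet in one state with the same remainder; add a state when all current targets are rejected. Accepting states are where Accept strings end.
a: 0a undefined. 0a->0: ok.
b: 0b undefined. 0b->0: ok.
c: 0c undefined. 0c->0: no, ca/a meet in 0. Open state 1: 0c->1.
ca: 1a undefined. 1a->0: no, ca/a meet in 0. 1a->1: no, ca/ac meet in 1. Open state 2: 1a->2.
cc: 1c undefined. 1c->0: ok.
caa: 2a undefined. 2a->0: no, caab/a meet in 0. 2a->1: no, caaca/a meet in 0. 2a->2: no, caab/cab meet in 2 with "b" left. Open state 3: 2a->3.
cab: 2b undefined. 2b->0: ok.
cac: 2c undefined. 2c->0: no, cacba/a meet in 0. 2c->1: ok.
caaa: 3a undefined. 3a->0: ok.
caab: 3b undefined. 3b->0: no, caab/a meet in 0. 3b->1: no, caab/ac meet in 1. 3b->2: ok.
caac: 3c undefined. 3c->0: no, caaca/a meet in 0. 3c->1: ok.
cacb: 1b undefined. 1b->0: no, cacba/a meet in 0. 1b->1: ok.
All examples now run through 4 states with every (state, symbol) defined. Accept strings end in {2}, Reject strings end in {0,1}; accept={2}.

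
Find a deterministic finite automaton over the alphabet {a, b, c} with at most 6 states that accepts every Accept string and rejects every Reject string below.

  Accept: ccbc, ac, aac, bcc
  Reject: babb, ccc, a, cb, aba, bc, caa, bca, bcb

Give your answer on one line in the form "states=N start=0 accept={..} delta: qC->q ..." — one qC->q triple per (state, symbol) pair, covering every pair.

states=3 start=0 accept={2} delta: 0a->0 0b->1 0c->2 1a->0 1b->0 1c->0 2a->0 2b->0 2c->1

Fold the examples into a partial DFA from state 0: repeatedly fix the first undefined (state, symbol) met by the shortest-then-alphabetical prefix, trying targets in increasing order and rejecting any under which an Accept and a Reject string meet in one state with the same remainder; add a state when all current targets are rejected. Accepting states are where Accept strings end.
a: 0a undefined. 0a->0: ok.
b: 0b undefined. 0b->0: no, ac/bc meet in 0 with "c" left. Open state 1: 0b->1.
c: 0c undefined. 0c->0: no, ccbc/bc meet in 1 with "c" left. 0c->1: no, bcc/ccc meet in 1 with "cc" left. Open state 2: 0c->2.
ba: 1a undefined. 1a->0: ok.
bc: 1c undefined. 1c->0: ok.
ca: 2a undefined. 2a->0: ok.
cb: 2b undefined. 2b->0: ok.
cc: 2c undefined. 2c->0: no, ccbc/a meet in 0. 2c->1: ok.
ccb: 1b undefined. 1b->0: ok.
All examples now run through 3 states with every (state, symbol) defined. Accept strings end in {2}, Reject strings end in {0,1}; accept={2}.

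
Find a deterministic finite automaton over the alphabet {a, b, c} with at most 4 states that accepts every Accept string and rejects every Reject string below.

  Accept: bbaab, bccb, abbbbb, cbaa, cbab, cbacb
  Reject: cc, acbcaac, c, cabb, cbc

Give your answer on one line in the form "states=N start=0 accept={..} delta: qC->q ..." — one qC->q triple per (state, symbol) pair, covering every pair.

State merging on the prefix tree: take the shortest (then alphabetical) example prefix whose next move is undefined and point that move at state 0, else 1, else 2, ...; a target is out if some Accept/Reject pair would then sit in one state with the same input left (inseparable). If every existing state is out, open a new one.
a: 0a undefined. 0a->0: ok.
b: 0b undefined. 0b->0: ok.
c: 0c undefined. 0c->0: no, bbaab/cc meet in 0. Open state 1: 0c->1.
ca: 1a undefined. 1a->0: no, bbaab/cabb meet in 0. 1a->1: ok.
cb: 1b undefined. 1b->0: no, bbaab/cabb meet in 0. 1b->1: no, cbaa/c meet in 1. Open state 2: 1b->2.
cc: 1c undefined. 1c->0: no, bbaab/cc meet in 0. 1c->1: ok.
cba: 2a undefined. 2a->0: ok.
cbc: 2c undefined. 2c->0: no, bbaab/cbc meet in 0. 2c->1: ok.
cabb: 2b undefined. 2b->0: no, bbaab/cabb meet in 0. 2b->1: ok.
All examples now run through 3 states with every (state, symbol) defined. Accept strings end in {0,2}, Reject strings end in {1}; accept={0,2}.

states=3 start=0 accept={0,2} delta: 0a->0 0b->0 0c->1 1a->1 1b->2 1c->1 2a->0 2b->1 2c->1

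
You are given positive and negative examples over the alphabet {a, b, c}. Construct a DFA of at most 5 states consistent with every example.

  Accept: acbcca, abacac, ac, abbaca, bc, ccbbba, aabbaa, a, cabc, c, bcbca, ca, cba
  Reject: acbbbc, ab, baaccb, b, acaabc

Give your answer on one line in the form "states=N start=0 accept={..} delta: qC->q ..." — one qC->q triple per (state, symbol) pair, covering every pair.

State merging on the prefix tree: take the shortest (then alphabetical) example prefix whose next move is undefined and point that move at state 0, else 1, else 2, ...; a target is out if some Accept/Reject pair would then sit in one state with the same input left (inseparable). If every existing state is out, open a new one.
a: 0a undefined. 0a->0: ok.
b: 0b undefined. 0b->0: no, aabbaa/ab meet in 0. Open state 1: 0b->1.
c: 0c undefined. 0c->0: no, bc/acaabc meet in 1 with "c" left. 0c->1: no, ac/ab meet in 1. Open state 2: 0c->2.
ba: 1a undefined. 1a->0: ok.
bc: 1c undefined. 1c->0: ok.
ca: 2a undefined. 2a->0: no, bc/acaabc meet in 0. 2a->1: no, abacac/acaabc meet in 0. 2a->2: no, cabc/acaabc meet in 2 with "bc" left. Open state 3: 2a->3.
cb: 2b undefined. 2b->0: ok.
cc: 2c undefined. 2c->0: ok.
abb: 1b undefined. 1b->0: no, ac/acbbbc meet in 2. 1b->1: no, acbcca/acbbbc meet in 0. 1b->2: no, acbcca/acbbbc meet in 0. 1b->3: no, abacac/acbbbc meet in 3 with "c" left. Open state 4: 1b->4.
cab: 3b undefined. 3b->0: ok.
abba: 4a undefined. 4a->0: ok.
acaa: 3a undefined. 3a->0: no, acbcca/acaabc meet in 0. 3a->1: ok.
ccbbb: 4b undefined. 4b->0: ok.
abacac: 3c undefined. 3c->0: ok.
acaabc: 4c undefined. 4c->0: no, acbcca/acbbbc meet in 0. 4c->1: ok.
All examples now run through 5 states with every (state, symbol) defined. Accept strings end in {0,2,3}, Reject strings end in {1}; accept={0,2,3}.

states=5 start=0 accept={0,2,3} delta: 0a->0 0b->1 0c->2 1a->0 1b->4 1c->0 2a->3 2b->0 2c->0 3a->1 3b->0 3c->0 4a->0 4b->0 4c->1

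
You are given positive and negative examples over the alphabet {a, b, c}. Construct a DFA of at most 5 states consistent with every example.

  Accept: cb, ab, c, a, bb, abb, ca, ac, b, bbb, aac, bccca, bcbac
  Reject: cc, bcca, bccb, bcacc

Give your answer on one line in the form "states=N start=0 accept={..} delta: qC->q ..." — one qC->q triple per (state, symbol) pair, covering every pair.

Fold the examples into a partial DFA from state 0: repeatedly fix the first undefined (state, symbol) met by the shortest-then-alphabetical prefix, trying targets in increasing order and rejecting any under which an Accept and a Reject string meet in one state with the same remainder; add a state when all current targets are rejected. Accepting states are where Accept strings end.
a: 0a undefined. 0a->0: ok.
b: 0b undefined. 0b->0: ok.
c: 0c undefined. 0c->0: no, cb/cc meet in 0. Open state 1: 0c->1.
ca: 1a undefined. 1a->0: ok.
cb: 1b undefined. 1b->0: ok.
cc: 1c undefined. 1c->0: no, cb/cc meet in 0. 1c->1: no, cb/bcca meet in 0. Open state 2: 1c->2.
bcca: 2a undefined. 2a->0: no, cb/bcca meet in 0. 2a->1: no, c/bcca meet in 1. 2a->2: ok.
bccb: 2b undefined. 2b->0: no, cb/bccb meet in 0. 2b->1: no, c/bccb meet in 1. 2b->2: ok.
bccc: 2c undefined. 2c->0: ok.
All examples now run through 3 states with every (state, symbol) defined. Accept strings end in {0,1}, Reject strings end in {2}; accept={0,1}.

states=3 start=0 accept={0,1} delta: 0a->0 0b->0 0c->1 1a->0 1b->0 1c->2 2a->2 2b->2 2c->0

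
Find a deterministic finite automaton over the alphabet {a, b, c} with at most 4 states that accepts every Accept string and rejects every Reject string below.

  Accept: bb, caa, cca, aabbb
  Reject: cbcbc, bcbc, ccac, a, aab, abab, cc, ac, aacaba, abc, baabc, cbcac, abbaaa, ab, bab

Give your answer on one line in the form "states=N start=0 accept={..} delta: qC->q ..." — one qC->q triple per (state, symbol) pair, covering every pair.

states=4 start=0 accept={2,3} delta: 0a->0 0b->1 0c->1 1a->2 1b->3 1c->1 2a->2 2b->0 2c->0 3a->0 3b->2 3c->0

Grow the machine one transition at a time. Run the examples from 0; the earliest place one falls off (shortest prefix, ties alphabetical) gets sent to the lowest-numbered state that keeps every Accept/Reject pair distinguishable — a pair clashes when both reach the same state with identical unread suffix — and to a fresh state only if none does.
a: 0a undefined. 0a->0: ok.
b: 0b undefined. 0b->0: no, bb/a meet in 0. Open state 1: 0b->1.
c: 0c undefined. 0c->0: no, caa/ccac meet in 0. 0c->1: ok.
ba: 1a undefined. 1a->0: no, caa/a meet in 0. 1a->1: no, bb/abab meet in 1 with "b" left. Open state 2: 1a->2.
bb: 1b undefined. 1b->0: no, bb/a meet in 0. 1b->1: no, bb/aab meet in 1. 1b->2: no, aabbb/abab meet in 2 with "b" left. Open state 3: 1b->3.
bc: 1c undefined. 1c->0: no, cca/bcbc meet in 0. 1c->1: ok.
baa: 2a undefined. 2a->0: no, caa/a meet in 0. 2a->1: no, caa/aab meet in 1. 2a->2: ok.
bab: 2b undefined. 2b->0: ok.
cbc: 3c undefined. 3c->0: ok.
abba: 3a undefined. 3a->0: ok.
ccac: 2c undefined. 2c->0: ok.
aabbb: 3b undefined. 3b->0: no, aabbb/bcbc meet in 0. 3b->1: no, aabbb/cbcbc meet in 1. 3b->2: ok.
All examples now run through 4 states with every (state, symbol) defined. Accept strings end in {2,3}, Reject strings end in {0,1}; accept={2,3}.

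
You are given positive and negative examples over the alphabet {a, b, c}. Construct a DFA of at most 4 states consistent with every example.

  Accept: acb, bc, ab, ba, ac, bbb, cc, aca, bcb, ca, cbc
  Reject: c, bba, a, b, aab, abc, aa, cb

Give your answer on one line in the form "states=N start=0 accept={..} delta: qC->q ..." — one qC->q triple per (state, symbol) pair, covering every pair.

states=4 start=0 accept={3} delta: 0a->1 0b->2 0c->2 1a->0 1b->3 1c->3 2a->3 2b->1 2c->3 3a->3 3b->3 3c->0

Grow the machine one transition at a time. Run the examples from 0; the earliest place one falls off (shortest prefix, ties alphabetical) gets sent to the lowest-numbered state that keeps every Accept/Reject pair distinguishable — a pair clashes when both reach the same state with identical unread suffix — and to a fresh state only if none does.
a: 0a undefined. 0a->0: no, acb/cb meet in 0 with "cb" left. Open state 1: 0a->1.
b: 0b undefined. 0b->0: no, bc/c meet in 0 with "c" left. 0b->1: no, ba/aa meet in 1 with "a" left. Open state 2: 0b->2.
c: 0c undefined. 0c->0: no, cc/c meet in 0. 0c->1: no, ab/cb meet in 1 with "b" left. 0c->2: ok.
aa: 1a undefined. 1a->0: ok.
ab: 1b undefined. 1b->0: no, ab/aa meet in 0. 1b->1: no, ab/a meet in 1. 1b->2: no, bc/abc meet in 2 with "c" left. Open state 3: 1b->3.
ac: 1c undefined. 1c->0: no, acb/c meet in 2. 1c->1: no, ac/a meet in 1. 1c->2: no, acb/cb meet in 2 with "b" left. 1c->3: ok.
ba: 2a undefined. 2a->0: no, ba/aa meet in 0. 2a->1: no, ba/a meet in 1. 2a->2: no, ba/c meet in 2. 2a->3: ok.
bb: 2b undefined. 2b->0: no, bbb/c meet in 2. 2b->1: ok.
bc: 2c undefined. 2c->0: no, bc/bba meet in 0. 2c->1: no, bc/a meet in 1. 2c->2: no, bc/c meet in 2. 2c->3: ok.
abc: 3c undefined. 3c->0: ok.
aca: 3a undefined. 3a->0: no, aca/bba meet in 0. 3a->1: no, aca/a meet in 1. 3a->2: no, aca/c meet in 2. 3a->3: ok.
acb: 3b undefined. 3b->0: no, acb/bba meet in 0. 3b->1: no, acb/a meet in 1. 3b->2: no, acb/c meet in 2. 3b->3: ok.
All examples now run through 4 states with every (state, symbol) defined. Accept strings end in {3}, Reject strings end in {0,1,2}; accept={3}.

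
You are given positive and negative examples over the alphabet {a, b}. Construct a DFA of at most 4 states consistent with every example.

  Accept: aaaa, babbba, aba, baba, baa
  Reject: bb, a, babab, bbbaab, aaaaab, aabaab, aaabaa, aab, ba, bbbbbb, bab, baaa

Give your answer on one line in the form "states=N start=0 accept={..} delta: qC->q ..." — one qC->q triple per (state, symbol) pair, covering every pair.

State merging on the prefix tree: take the shortest (then alphabetical) example prefix whose next move is undefined and point that move at state 0, else 1, else 2, ...; a target is out if some Accept/Reject pair would then sit in one state with the same input left (inseparable). If every existing state is out, open a new one.
a: 0a undefined. 0a->0: no, aaaa/a meet in 0. Open state 1: 0a->1.
b: 0b undefined. 0b->0: ok.
aa: 1a undefined. 1a->0: no, aaaa/bb meet in 0. 1a->1: no, aaaa/a meet in 1. Open state 2: 1a->2.
ab: 1b undefined. 1b->0: no, babbba/a meet in 1. 1b->1: ok.
aaa: 2a undefined. 2a->0: no, aaaa/a meet in 1. 2a->1: ok.
aab: 2b undefined. 2b->0: ok.
All examples now run through 3 states with every (state, symbol) defined. Accept strings end in {2}, Reject strings end in {0,1}; accept={2}.

states=3 start=0 accept={2} delta: 0a->1 0b->0 1a->2 1b->1 2a->1 2b->0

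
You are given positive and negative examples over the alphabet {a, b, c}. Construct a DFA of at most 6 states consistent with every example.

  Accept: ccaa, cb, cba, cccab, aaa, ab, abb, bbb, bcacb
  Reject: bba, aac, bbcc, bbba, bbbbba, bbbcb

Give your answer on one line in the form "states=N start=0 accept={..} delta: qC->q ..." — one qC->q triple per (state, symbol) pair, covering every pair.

states=4 start=0 accept={0,1} delta: 0a->0 0b->1 0c->2 1a->2 1b->1 1c->3 2a->0 2b->0 2c->0 3a->0 3b->2 3c->2

Fold the examples into a partial DFA from state 0: repeatedly fix the first undefined (state, symbol) met by the shortest-then-alphabetical prefix, trying targets in increasing order and rejecting any under which an Accept and a Reject string meet in one state with the same remainder; add a state when all current targets are rejected. Accepting states are where Accept strings end.
a: 0a undefined. 0a->0: ok.
b: 0b undefined. 0b->0: no, cb/bbbcb meet in 0 with "cb" left. Open state 1: 0b->1.
c: 0c undefined. 0c->0: no, ccaa/aac meet in 0. 0c->1: no, cba/bba meet in 1 with "ba" left. Open state 2: 0c->2.
bb: 1b undefined. 1b->0: no, aaa/bba meet in 0. 1b->1: ok.
bc: 1c undefined. 1c->0: no, ab/bbbcb meet in 1. 1c->1: no, ab/bbcc meet in 1. 1c->2: no, cb/bbbcb meet in 2 with "b" left. Open state 3: 1c->3.
cb: 2b undefined. 2b->0: ok.
cc: 2c undefined. 2c->0: ok.
bba: 1a undefined. 1a->0: no, ccaa/bba meet in 0. 1a->1: no, ab/bba meet in 1. 1a->2: ok.
bca: 3a undefined. 3a->0: ok.
bbcc: 3c undefined. 3c->0: no, ccaa/bbcc meet in 0. 3c->1: no, ab/bbcc meet in 1. 3c->2: ok.
ccca: 2a undefined. 2a->0: ok.
bbbcb: 3b undefined. 3b->0: no, ccaa/bbbcb meet in 0. 3b->1: no, cccab/bbbcb meet in 1. 3b->2: ok.
All examples now run through 4 states with every (state, symbol) defined. Accept strings end in {0,1}, Reject strings end in {2}; accept={0,1}.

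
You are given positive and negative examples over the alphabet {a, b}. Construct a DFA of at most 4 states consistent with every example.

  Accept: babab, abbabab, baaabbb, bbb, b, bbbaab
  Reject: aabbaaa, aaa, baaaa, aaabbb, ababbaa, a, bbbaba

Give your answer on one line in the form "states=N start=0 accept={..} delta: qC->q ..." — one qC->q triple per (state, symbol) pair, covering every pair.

State merging on the prefix tree: take the shortest (then alphabetical) example prefix whose next move is undefined and point that move at state 0, else 1, else 2, ...; a target is out if some Accept/Reject pair would then sit in one state with the same input left (inseparable). If every existing state is out, open a new one.
a: 0a undefined. 0a->0: no, bbb/aaabbb meet in 0 with "bbb" left. Open state 1: 0a->1.
b: 0b undefined. 0b->0: no, baaabbb/aaabbb meet in 1 with "aabbb" left. 0b->1: no, b/a meet in 1. Open state 2: 0b->2.
aa: 1a undefined. 1a->0: ok.
ab: 1b undefined. 1b->0: ok.
ba: 2a undefined. 2a->0: ok.
bb: 2b undefined. 2b->0: no, bbbaab/aaabbb meet in 0. 2b->1: no, baaabbb/aabbaaa meet in 0. 2b->2: no, babab/aaabbb meet in 2. Open state 3: 2b->3.
bbb: 3b undefined. 3b->0: ok.
aabba: 3a undefined. 3a->0: no, baaabbb/aabbaaa meet in 0. 3a->1: ok.
All examples now run through 4 states with every (state, symbol) defined. Accept strings end in {0,2}, Reject strings end in {1,3}; accept={0,2}.

states=4 start=0 accept={0,2} delta: 0a->1 0b->2 1a->0 1b->0 2a->0 2b->3 3a->1 3b->0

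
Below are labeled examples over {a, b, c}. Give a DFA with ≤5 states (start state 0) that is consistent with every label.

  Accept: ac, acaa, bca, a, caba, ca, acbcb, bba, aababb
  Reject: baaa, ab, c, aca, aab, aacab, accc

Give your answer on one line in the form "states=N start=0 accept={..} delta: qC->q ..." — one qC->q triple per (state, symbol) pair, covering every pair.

Fold the examples into a partial DFA from state 0: repeatedly fix the first undefined (state, symbol) met by the shortest-then-alphabetical prefix, trying targets in increasing order and rejecting any under which an Accept and a Reject string meet in one state with the same remainder; add a state when all current targets are rejected. Accepting states are where Accept strings end.
a: 0a undefined. 0a->0: no, ac/c meet in 0 with "c" left. Open state 1: 0a->1.
b: 0b undefined. 0b->0: ok.
c: 0c undefined. 0c->0: ok.
aa: 1a undefined. 1a->0: no, bca/baaa meet in 1. 1a->1: no, bca/baaa meet in 1. Open state 2: 1a->2.
ab: 1b undefined. 1b->0: ok.
ac: 1c undefined. 1c->0: no, ac/ab meet in 0. 1c->1: no, ac/accc meet in 1. 1c->2: ok.
aab: 2b undefined. 2b->0: no, acbcb/ab meet in 0. 2b->1: no, bca/aab meet in 1. 2b->2: no, ac/aab meet in 2. Open state 3: 2b->3.
aac: 2c undefined. 2c->0: ok.
aca: 2a undefined. 2a->0: ok.
aaba: 3a undefined. 3a->0: no, aababb/baaa meet in 0. 3a->1: no, aababb/baaa meet in 0. 3a->2: ok.
acbc: 3c undefined. 3c->0: no, acbcb/baaa meet in 0. 3c->1: no, acbcb/baaa meet in 0. 3c->2: no, acbcb/aab meet in 3. 3c->3: ok.
acbcb: 3b undefined. 3b->0: no, acbcb/baaa meet in 0. 3b->1: ok.
All examples now run through 4 states with every (state, symbol) defined. Accept strings end in {1,2}, Reject strings end in {0,3}; accept={1,2}.

states=4 start=0 accept={1,2} delta: 0a->1 0b->0 0c->0 1a->2 1b->0 1c->2 2a->0 2b->3 2c->0 3a->2 3b->1 3c->3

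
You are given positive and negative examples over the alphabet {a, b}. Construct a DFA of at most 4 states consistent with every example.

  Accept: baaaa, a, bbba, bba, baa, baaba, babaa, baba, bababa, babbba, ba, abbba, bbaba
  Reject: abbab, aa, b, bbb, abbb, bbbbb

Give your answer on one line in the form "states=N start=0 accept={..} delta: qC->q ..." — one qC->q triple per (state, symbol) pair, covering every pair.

states=4 start=0 accept={1,3} delta: 0a->1 0b->2 1a->0 1b->0 2a->3 2b->0 3a->1 3b->2

Fold the examples into a partial DFA from state 0: repeatedly fix the first undefined (state, symbol) met by the shortest-then-alphabetical prefix, trying targets in increasing order and rejecting any under which an Accept and a Reject string meet in one state with the same remainder; add a state when all current targets are rejected. Accepting states are where Accept strings end.
a: 0a undefined. 0a->0: no, a/aa meet in 0. Open state 1: 0a->1.
b: 0b undefined. 0b->0: no, baa/aa meet in 1 with "a" left. 0b->1: no, a/b meet in 1. Open state 2: 0b->2.
aa: 1a undefined. 1a->0: ok.
ab: 1b undefined. 1b->0: ok.
ba: 2a undefined. 2a->0: no, baba/aa meet in 0. 2a->1: no, baaaa/abbab meet in 0. 2a->2: no, baaaa/b meet in 2. Open state 3: 2a->3.
bb: 2b undefined. 2b->0: ok.
baa: 3a undefined. 3a->0: no, baaaa/aa meet in 0. 3a->1: ok.
bab: 3b undefined. 3b->0: no, babaa/abbab meet in 0. 3b->1: no, baaaa/abbab meet in 1. 3b->2: ok.
All examples now run through 4 states with every (state, symbol) defined. Accept strings end in {1,3}, Reject strings end in {0,2}; accept={1,3}.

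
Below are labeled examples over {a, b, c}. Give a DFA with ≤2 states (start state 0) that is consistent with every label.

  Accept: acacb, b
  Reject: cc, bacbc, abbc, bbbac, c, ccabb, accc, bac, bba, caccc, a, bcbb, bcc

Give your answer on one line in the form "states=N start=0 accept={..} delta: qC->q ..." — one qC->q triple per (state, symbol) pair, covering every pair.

states=2 start=0 accept={1} delta: 0a->0 0b->1 0c->0 1a->0 1b->0 1c->0

State merging on the prefix tree: take the shortest (then alphabetical) example prefix whose next move is undefined and point that move at state 0, else 1, else 2, ...; a target is out if some Accept/Reject pair would then sit in one state with the same input left (inseparable). If every existing state is out, open a new one.
a: 0a undefined. 0a->0: ok.
b: 0b undefined. 0b->0: no, b/bba meet in 0. Open state 1: 0b->1.
c: 0c undefined. 0c->0: ok.
ba: 1a undefined. 1a->0: ok.
bb: 1b undefined. 1b->0: ok.
bc: 1c undefined. 1c->0: ok.
All examples now run through 2 states with every (state, symbol) defined. Accept strings end in {1}, Reject strings end in {0}; accept={1}.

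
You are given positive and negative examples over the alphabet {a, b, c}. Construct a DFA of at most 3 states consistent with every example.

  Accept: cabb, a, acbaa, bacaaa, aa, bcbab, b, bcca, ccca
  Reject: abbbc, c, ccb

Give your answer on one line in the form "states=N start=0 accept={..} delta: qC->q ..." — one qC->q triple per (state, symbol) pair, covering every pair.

State merging on the prefix tree: take the shortest (then alphabetical) example prefix whose next move is undefined and point that move at state 0, else 1, else 2, ...; a target is out if some Accept/Reject pair would then sit in one state with the same input left (inseparable). If every existing state is out, open a new one.
a: 0a undefined. 0a->0: ok.
b: 0b undefined. 0b->0: ok.
c: 0c undefined. 0c->0: no, cabb/abbbc meet in 0. Open state 1: 0c->1.
ca: 1a undefined. 1a->0: ok.
cc: 1c undefined. 1c->0: no, cabb/ccb meet in 0. 1c->1: ok.
acb: 1b undefined. 1b->0: no, cabb/ccb meet in 0. 1b->1: ok.
All examples now run through 2 states with every (state, symbol) defined. Accept strings end in {0}, Reject strings end in {1}; accept={0}.

states=2 start=0 accept={0} delta: 0a->0 0b->0 0c->1 1a->0 1b->1 1c->1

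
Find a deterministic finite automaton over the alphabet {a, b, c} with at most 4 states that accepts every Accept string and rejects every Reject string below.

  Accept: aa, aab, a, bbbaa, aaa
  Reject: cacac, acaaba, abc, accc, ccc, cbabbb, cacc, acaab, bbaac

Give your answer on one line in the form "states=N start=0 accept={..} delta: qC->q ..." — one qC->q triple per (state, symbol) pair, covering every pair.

states=2 start=0 accept={0} delta: 0a->0 0b->0 0c->1 1a->1 1b->1 1c->0

Grow the machine one transition at a time. Run the examples from 0; the earliest place one falls off (shortest prefix, ties alphabetical) gets sent to the lowest-numbered state that keeps every Accept/Reject pair distinguishable — a pair clashes when both reach the same state with identical unread suffix — and to a fresh state only if none does.
a: 0a undefined. 0a->0: ok.
b: 0b undefined. 0b->0: ok.
c: 0c undefined. 0c->0: no, aa/cacac meet in 0. Open state 1: 0c->1.
ca: 1a undefined. 1a->0: no, aa/acaaba meet in 0. 1a->1: ok.
cb: 1b undefined. 1b->0: no, aa/acaaba meet in 0. 1b->1: ok.
cc: 1c undefined. 1c->0: ok.
All examples now run through 2 states with every (state, symbol) defined. Accept strings end in {0}, Reject strings end in {1}; accept={0}.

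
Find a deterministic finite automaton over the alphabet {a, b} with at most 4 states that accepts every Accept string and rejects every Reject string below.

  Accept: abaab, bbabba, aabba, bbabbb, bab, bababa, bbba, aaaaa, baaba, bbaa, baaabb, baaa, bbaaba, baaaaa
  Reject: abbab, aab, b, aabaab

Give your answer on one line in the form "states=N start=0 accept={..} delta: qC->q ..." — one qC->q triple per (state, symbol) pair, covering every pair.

states=3 start=0 accept={1,2} delta: 0a->1 0b->0 1a->2 1b->1 2a->1 2b->0

State merging on the prefix tree: take the shortest (then alphabetical) example prefix whose next move is undefined and point that move at state 0, else 1, else 2, ...; a target is out if some Accept/Reject pair would then sit in one state with the same input left (inseparable). If every existing state is out, open a new one.
a: 0a undefined. 0a->0: no, abaab/aabaab meet in 0 with "baab" left. Open state 1: 0a->1.
b: 0b undefined. 0b->0: ok.
aa: 1a undefined. 1a->0: no, bbaa/aab meet in 0. 1a->1: no, abaab/aabaab meet in 1 with "baab" left. Open state 2: 1a->2.
ab: 1b undefined. 1b->0: no, abaab/aab meet in 2 with "b" left. 1b->1: ok.
aaa: 2a undefined. 2a->0: no, abaab/b meet in 0. 2a->1: ok.
aab: 2b undefined. 2b->0: ok.
All examples now run through 3 states with every (state, symbol) defined. Accept strings end in {1,2}, Reject strings end in {0}; accept={1,2}.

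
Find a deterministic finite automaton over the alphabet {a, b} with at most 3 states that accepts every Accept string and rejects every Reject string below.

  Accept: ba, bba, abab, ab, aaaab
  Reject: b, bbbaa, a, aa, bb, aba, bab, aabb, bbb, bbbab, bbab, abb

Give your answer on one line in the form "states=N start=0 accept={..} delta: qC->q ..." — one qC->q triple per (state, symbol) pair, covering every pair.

states=3 start=0 accept={0} delta: 0a->1 0b->2 1a->1 1b->0 2a->0 2b->2

Fold the examples into a partial DFA from state 0: repeatedly fix the first undefined (state, symbol) met by the shortest-then-alphabetical prefix, trying targets in increasing order and rejecting any under which an Accept and a Reject string meet in one state with the same remainder; add a state when all current targets are rejected. Accepting states are where Accept strings end.
a: 0a undefined. 0a->0: no, ba/aba meet in 0 with "ba" left. Open state 1: 0a->1.
b: 0b undefined. 0b->0: no, ba/a meet in 1. 0b->1: no, ba/aa meet in 1 with "a" left. Open state 2: 0b->2.
aa: 1a undefined. 1a->0: no, aaaab/b meet in 2. 1a->1: ok.
ab: 1b undefined. 1b->0: ok.
ba: 2a undefined. 2a->0: ok.
bb: 2b undefined. 2b->0: no, ba/bb meet in 0. 2b->1: no, ba/bbb meet in 0. 2b->2: ok.
All examples now run through 3 states with every (state, symbol) defined. Accept strings end in {0}, Reject strings end in {1,2}; accept={0}.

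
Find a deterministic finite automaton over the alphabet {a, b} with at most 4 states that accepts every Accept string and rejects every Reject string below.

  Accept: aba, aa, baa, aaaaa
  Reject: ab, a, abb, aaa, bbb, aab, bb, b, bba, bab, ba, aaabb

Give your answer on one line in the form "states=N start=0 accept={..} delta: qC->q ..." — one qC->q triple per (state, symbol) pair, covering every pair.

State merging on the prefix tree: take the shortest (then alphabetical) example prefix whose next move is undefined and point that move at state 0, else 1, else 2, ...; a target is out if some Accept/Reject pair would then sit in one state with the same input left (inseparable). If every existing state is out, open a new one.
a: 0a undefined. 0a->0: no, aba/ba meet in 0 with "ba" left. Open state 1: 0a->1.
b: 0b undefined. 0b->0: ok.
aa: 1a undefined. 1a->0: no, aa/bbb meet in 0. 1a->1: no, aa/a meet in 1. Open state 2: 1a->2.
ab: 1b undefined. 1b->0: no, aba/a meet in 1. 1b->1: ok.
aaa: 2a undefined. 2a->0: ok.
aab: 2b undefined. 2b->0: ok.
All examples now run through 3 states with every (state, symbol) defined. Accept strings end in {2}, Reject strings end in {0,1}; accept={2}.

states=3 start=0 accept={2} delta: 0a->1 0b->0 1a->2 1b->1 2a->0 2b->0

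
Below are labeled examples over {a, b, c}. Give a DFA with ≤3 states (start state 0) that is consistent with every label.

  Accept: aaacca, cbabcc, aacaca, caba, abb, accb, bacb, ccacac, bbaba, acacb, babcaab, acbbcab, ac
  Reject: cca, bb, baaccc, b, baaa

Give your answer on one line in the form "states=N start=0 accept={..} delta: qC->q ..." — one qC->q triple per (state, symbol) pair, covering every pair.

Fold the examples into a partial DFA from state 0: repeatedly fix the first undefined (state, symbol) met by the shortest-then-alphabetical prefix, trying targets in increasing order and rejecting any under which an Accept and a Reject string meet in one state with the same remainder; add a state when all current targets are rejected. Accepting states are where Accept strings end.
a: 0a undefined. 0a->0: no, aaacca/cca meet in 0 with "cca" left. Open state 1: 0a->1.
b: 0b undefined. 0b->0: ok.
c: 0c undefined. 0c->0: ok.
aa: 1a undefined. 1a->0: ok.
ab: 1b undefined. 1b->0: no, cbabcc/bb meet in 0. 1b->1: no, caba/bb meet in 0. Open state 2: 1b->2.
ac: 1c undefined. 1c->0: no, aaacca/cca meet in 1. 1c->1: no, aaacca/bb meet in 0. 1c->2: ok.
abb: 2b undefined. 2b->0: no, abb/bb meet in 0. 2b->1: no, abb/cca meet in 1. 2b->2: ok.
aca: 2a undefined. 2a->0: no, aacaca/bb meet in 0. 2a->1: no, aacaca/cca meet in 1. 2a->2: ok.
acc: 2c undefined. 2c->0: no, aaacca/cca meet in 1. 2c->1: no, aaacca/bb meet in 0. 2c->2: ok.
All examples now run through 3 states with every (state, symbol) defined. Accept strings end in {2}, Reject strings end in {0,1}; accept={2}.

states=3 start=0 accept={2} delta: 0a->1 0b->0 0c->0 1a->0 1b->2 1c->2 2a->2 2b->2 2c->2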